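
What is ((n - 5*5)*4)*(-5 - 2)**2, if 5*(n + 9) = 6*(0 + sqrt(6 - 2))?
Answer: -30968/5 ≈ -6193.6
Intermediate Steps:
n = -33/5 (n = -9 + (6*(0 + sqrt(6 - 2)))/5 = -9 + (6*(0 + sqrt(4)))/5 = -9 + (6*(0 + 2))/5 = -9 + (6*2)/5 = -9 + (1/5)*12 = -9 + 12/5 = -33/5 ≈ -6.6000)
((n - 5*5)*4)*(-5 - 2)**2 = ((-33/5 - 5*5)*4)*(-5 - 2)**2 = ((-33/5 - 25)*4)*(-7)**2 = -158/5*4*49 = -632/5*49 = -30968/5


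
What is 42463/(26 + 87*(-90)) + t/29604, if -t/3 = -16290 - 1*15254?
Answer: -43213877/19252468 ≈ -2.2446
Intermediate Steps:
t = 94632 (t = -3*(-16290 - 1*15254) = -3*(-16290 - 15254) = -3*(-31544) = 94632)
42463/(26 + 87*(-90)) + t/29604 = 42463/(26 + 87*(-90)) + 94632/29604 = 42463/(26 - 7830) + 94632*(1/29604) = 42463/(-7804) + 7886/2467 = 42463*(-1/7804) + 7886/2467 = -42463/7804 + 7886/2467 = -43213877/19252468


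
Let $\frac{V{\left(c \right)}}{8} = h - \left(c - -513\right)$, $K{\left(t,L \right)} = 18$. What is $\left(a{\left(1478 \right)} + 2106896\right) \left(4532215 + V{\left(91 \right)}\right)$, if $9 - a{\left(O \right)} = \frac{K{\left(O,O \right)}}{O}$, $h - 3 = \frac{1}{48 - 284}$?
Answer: $\frac{415901930314992646}{43601} \approx 9.5388 \cdot 10^{12}$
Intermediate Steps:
$h = \frac{707}{236}$ ($h = 3 + \frac{1}{48 - 284} = 3 + \frac{1}{-236} = 3 - \frac{1}{236} = \frac{707}{236} \approx 2.9958$)
$a{\left(O \right)} = 9 - \frac{18}{O}$
$V{\left(c \right)} = - \frac{240722}{59} - 8 c$ ($V{\left(c \right)} = 8 \left(\frac{707}{236} - \left(c - -513\right)\right) = 8 \left(\frac{707}{236} - \left(c + 513\right)\right) = 8 \left(\frac{707}{236} - \left(513 + c\right)\right) = 8 \left(- \frac{120361}{236} - c\right) = - \frac{240722}{59} - 8 c$)
$\left(a{\left(1478 \right)} + 2106896\right) \left(4532215 + V{\left(91 \right)}\right) = \left(\left(9 - \frac{18}{1478}\right) + 2106896\right) \left(4532215 - \frac{283674}{59}\right) = \left(\left(9 - \frac{9}{739}\right) + 2106896\right) \left(4532215 - \frac{283674}{59}\right) = \left(\frac{6642}{739} + 2106896\right) \frac{267117011}{59} = \frac{1557002786}{739} \cdot \frac{267117011}{59} = \frac{415901930314992646}{43601}$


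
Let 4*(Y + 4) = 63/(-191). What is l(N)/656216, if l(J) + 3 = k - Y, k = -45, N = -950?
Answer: -33553/501349024 ≈ -6.6925e-5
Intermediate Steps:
Y = -3119/764 (Y = -4 + (63/(-191))/4 = -4 + (63*(-1/191))/4 = -4 + (¼)*(-63/191) = -4 - 63/764 = -3119/764 ≈ -4.0825)
l(J) = -33553/764 (l(J) = -3 + (-45 - 1*(-3119/764)) = -3 + (-45 + 3119/764) = -3 - 31261/764 = -33553/764)
l(N)/656216 = -33553/764/656216 = -33553/764*1/656216 = -33553/501349024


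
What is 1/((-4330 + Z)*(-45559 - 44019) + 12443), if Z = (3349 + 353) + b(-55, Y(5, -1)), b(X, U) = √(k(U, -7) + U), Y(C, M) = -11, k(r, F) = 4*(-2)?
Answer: 56267427/3166175801343925 + 89578*I*√19/3166175801343925 ≈ 1.7771e-8 + 1.2332e-10*I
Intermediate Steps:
k(r, F) = -8
b(X, U) = √(-8 + U)
Z = 3702 + I*√19 (Z = (3349 + 353) + √(-8 - 11) = 3702 + √(-19) = 3702 + I*√19 ≈ 3702.0 + 4.3589*I)
1/((-4330 + Z)*(-45559 - 44019) + 12443) = 1/((-4330 + (3702 + I*√19))*(-45559 - 44019) + 12443) = 1/((-628 + I*√19)*(-89578) + 12443) = 1/((56254984 - 89578*I*√19) + 12443) = 1/(56267427 - 89578*I*√19)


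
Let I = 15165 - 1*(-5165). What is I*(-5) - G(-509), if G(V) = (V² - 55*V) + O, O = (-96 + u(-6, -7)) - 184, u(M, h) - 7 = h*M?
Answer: -388495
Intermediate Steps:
I = 20330 (I = 15165 + 5165 = 20330)
u(M, h) = 7 + M*h (u(M, h) = 7 + h*M = 7 + M*h)
O = -231 (O = (-96 + (7 - 6*(-7))) - 184 = (-96 + (7 + 42)) - 184 = (-96 + 49) - 184 = -47 - 184 = -231)
G(V) = -231 + V² - 55*V (G(V) = (V² - 55*V) - 231 = -231 + V² - 55*V)
I*(-5) - G(-509) = 20330*(-5) - (-231 + (-509)² - 55*(-509)) = -101650 - (-231 + 259081 + 27995) = -101650 - 1*286845 = -101650 - 286845 = -388495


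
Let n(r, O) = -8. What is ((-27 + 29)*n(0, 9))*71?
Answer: -1136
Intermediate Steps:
((-27 + 29)*n(0, 9))*71 = ((-27 + 29)*(-8))*71 = (2*(-8))*71 = -16*71 = -1136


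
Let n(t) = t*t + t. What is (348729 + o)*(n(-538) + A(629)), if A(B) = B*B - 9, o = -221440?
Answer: 87134157482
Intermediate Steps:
n(t) = t + t² (n(t) = t² + t = t + t²)
A(B) = -9 + B² (A(B) = B² - 9 = -9 + B²)
(348729 + o)*(n(-538) + A(629)) = (348729 - 221440)*(-538*(1 - 538) + (-9 + 629²)) = 127289*(-538*(-537) + (-9 + 395641)) = 127289*(288906 + 395632) = 127289*684538 = 87134157482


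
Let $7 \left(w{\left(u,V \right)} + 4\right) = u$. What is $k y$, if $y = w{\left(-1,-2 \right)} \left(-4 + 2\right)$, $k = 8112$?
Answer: $\frac{470496}{7} \approx 67214.0$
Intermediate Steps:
$w{\left(u,V \right)} = -4 + \frac{u}{7}$
$y = \frac{58}{7}$ ($y = \left(-4 + \frac{1}{7} \left(-1\right)\right) \left(-4 + 2\right) = \left(-4 - \frac{1}{7}\right) \left(-2\right) = \left(- \frac{29}{7}\right) \left(-2\right) = \frac{58}{7} \approx 8.2857$)
$k y = 8112 \cdot \frac{58}{7} = \frac{470496}{7}$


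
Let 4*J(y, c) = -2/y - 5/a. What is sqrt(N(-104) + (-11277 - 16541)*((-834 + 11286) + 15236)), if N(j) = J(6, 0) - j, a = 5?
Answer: I*sqrt(6431298123)/3 ≈ 26732.0*I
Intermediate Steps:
J(y, c) = -1/4 - 1/(2*y) (J(y, c) = (-2/y - 5/5)/4 = (-2/y - 5*1/5)/4 = (-2/y - 1)/4 = (-1 - 2/y)/4 = -1/4 - 1/(2*y))
N(j) = -1/3 - j (N(j) = (1/4)*(-2 - 1*6)/6 - j = (1/4)*(1/6)*(-2 - 6) - j = (1/4)*(1/6)*(-8) - j = -1/3 - j)
sqrt(N(-104) + (-11277 - 16541)*((-834 + 11286) + 15236)) = sqrt((-1/3 - 1*(-104)) + (-11277 - 16541)*((-834 + 11286) + 15236)) = sqrt((-1/3 + 104) - 27818*(10452 + 15236)) = sqrt(311/3 - 27818*25688) = sqrt(311/3 - 714588784) = sqrt(-2143766041/3) = I*sqrt(6431298123)/3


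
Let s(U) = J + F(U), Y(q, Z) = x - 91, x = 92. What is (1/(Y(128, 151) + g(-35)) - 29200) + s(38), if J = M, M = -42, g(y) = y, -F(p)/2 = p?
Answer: -996813/34 ≈ -29318.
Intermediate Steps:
F(p) = -2*p
J = -42
Y(q, Z) = 1 (Y(q, Z) = 92 - 91 = 1)
s(U) = -42 - 2*U
(1/(Y(128, 151) + g(-35)) - 29200) + s(38) = (1/(1 - 35) - 29200) + (-42 - 2*38) = (1/(-34) - 29200) + (-42 - 76) = (-1/34 - 29200) - 118 = -992801/34 - 118 = -996813/34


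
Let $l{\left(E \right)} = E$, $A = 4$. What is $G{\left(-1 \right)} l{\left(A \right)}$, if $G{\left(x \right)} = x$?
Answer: $-4$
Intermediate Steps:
$G{\left(-1 \right)} l{\left(A \right)} = \left(-1\right) 4 = -4$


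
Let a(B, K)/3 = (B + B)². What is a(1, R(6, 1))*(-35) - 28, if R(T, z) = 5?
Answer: -448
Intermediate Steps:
a(B, K) = 12*B² (a(B, K) = 3*(B + B)² = 3*(2*B)² = 3*(4*B²) = 12*B²)
a(1, R(6, 1))*(-35) - 28 = (12*1²)*(-35) - 28 = (12*1)*(-35) - 28 = 12*(-35) - 28 = -420 - 28 = -448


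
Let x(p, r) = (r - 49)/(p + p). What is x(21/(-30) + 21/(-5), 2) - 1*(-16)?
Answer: 1019/49 ≈ 20.796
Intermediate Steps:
x(p, r) = (-49 + r)/(2*p) (x(p, r) = (-49 + r)/((2*p)) = (-49 + r)*(1/(2*p)) = (-49 + r)/(2*p))
x(21/(-30) + 21/(-5), 2) - 1*(-16) = (-49 + 2)/(2*(21/(-30) + 21/(-5))) - 1*(-16) = (1/2)*(-47)/(21*(-1/30) + 21*(-1/5)) + 16 = (1/2)*(-47)/(-7/10 - 21/5) + 16 = (1/2)*(-47)/(-49/10) + 16 = (1/2)*(-10/49)*(-47) + 16 = 235/49 + 16 = 1019/49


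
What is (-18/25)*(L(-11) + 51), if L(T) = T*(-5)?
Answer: -1908/25 ≈ -76.320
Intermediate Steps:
L(T) = -5*T
(-18/25)*(L(-11) + 51) = (-18/25)*(-5*(-11) + 51) = (-18*1/25)*(55 + 51) = -18/25*106 = -1908/25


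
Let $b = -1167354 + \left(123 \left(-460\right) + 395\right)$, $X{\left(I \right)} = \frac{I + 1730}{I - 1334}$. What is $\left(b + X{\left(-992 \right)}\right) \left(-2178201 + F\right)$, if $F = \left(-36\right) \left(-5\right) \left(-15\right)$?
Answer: $\frac{3103370274259626}{1163} \approx 2.6684 \cdot 10^{12}$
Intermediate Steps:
$F = -2700$ ($F = 180 \left(-15\right) = -2700$)
$X{\left(I \right)} = \frac{1730 + I}{-1334 + I}$
$b = -1223539$ ($b = -1167354 + \left(-56580 + 395\right) = -1167354 - 56185 = -1223539$)
$\left(b + X{\left(-992 \right)}\right) \left(-2178201 + F\right) = \left(-1223539 + \frac{1730 - 992}{-1334 - 992}\right) \left(-2178201 - 2700\right) = \left(-1223539 + \frac{1}{-2326} \cdot 738\right) \left(-2180901\right) = \left(-1223539 - \frac{369}{1163}\right) \left(-2180901\right) = \left(- \frac{1422976226}{1163}\right) \left(-2180901\right) = \frac{3103370274259626}{1163}$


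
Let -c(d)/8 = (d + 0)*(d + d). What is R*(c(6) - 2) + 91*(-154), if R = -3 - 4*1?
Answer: -9968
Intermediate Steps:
R = -7 (R = -3 - 4 = -7)
c(d) = -16*d² (c(d) = -8*(d + 0)*(d + d) = -8*d*2*d = -16*d²)
R*(c(6) - 2) + 91*(-154) = -7*(-16*6² - 2) + 91*(-154) = -7*(-16*36 - 2) - 14014 = -7*(-576 - 2) - 14014 = -7*(-578) - 14014 = 4046 - 14014 = -9968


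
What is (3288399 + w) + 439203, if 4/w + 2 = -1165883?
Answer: 4345955257766/1165885 ≈ 3.7276e+6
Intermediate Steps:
w = -4/1165885 (w = 4/(-2 - 1165883) = 4/(-1165885) = 4*(-1/1165885) = -4/1165885 ≈ -3.4309e-6)
(3288399 + w) + 439203 = (3288399 - 4/1165885) + 439203 = 3833895068111/1165885 + 439203 = 4345955257766/1165885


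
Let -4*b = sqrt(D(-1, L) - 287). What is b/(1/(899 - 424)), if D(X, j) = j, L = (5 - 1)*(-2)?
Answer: -475*I*sqrt(295)/4 ≈ -2039.6*I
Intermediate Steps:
L = -8 (L = 4*(-2) = -8)
b = -I*sqrt(295)/4 (b = -sqrt(-8 - 287)/4 = -I*sqrt(295)/4 ≈ -4.2939*I)
b/(1/(899 - 424)) = (-I*sqrt(295)/4)/(1/(899 - 424)) = (-I*sqrt(295)/4)/(1/475) = -I*sqrt(295)/4*475 = -475*I*sqrt(295)/4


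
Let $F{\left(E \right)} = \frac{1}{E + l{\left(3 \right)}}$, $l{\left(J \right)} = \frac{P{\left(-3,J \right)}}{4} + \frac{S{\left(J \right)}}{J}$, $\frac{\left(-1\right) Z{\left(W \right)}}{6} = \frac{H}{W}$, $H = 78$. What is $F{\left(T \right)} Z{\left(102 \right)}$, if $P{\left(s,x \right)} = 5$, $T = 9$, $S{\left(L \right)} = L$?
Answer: $- \frac{104}{255} \approx -0.40784$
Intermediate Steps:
$Z{\left(W \right)} = - \frac{468}{W}$ ($Z{\left(W \right)} = - 6 \frac{78}{W} = - \frac{468}{W}$)
$l{\left(J \right)} = \frac{9}{4}$ ($l{\left(J \right)} = \frac{5}{4} + \frac{J}{J} = 5 \cdot \frac{1}{4} + 1 = \frac{5}{4} + 1 = \frac{9}{4}$)
$F{\left(E \right)} = \frac{1}{\frac{9}{4} + E}$ ($F{\left(E \right)} = \frac{1}{E + \frac{9}{4}} = \frac{1}{\frac{9}{4} + E}$)
$F{\left(T \right)} Z{\left(102 \right)} = \frac{4}{9 + 4 \cdot 9} \left(- \frac{468}{102}\right) = \frac{4}{9 + 36} \left(\left(-468\right) \frac{1}{102}\right) = \frac{4}{45} \left(- \frac{78}{17}\right) = - \frac{104}{255}$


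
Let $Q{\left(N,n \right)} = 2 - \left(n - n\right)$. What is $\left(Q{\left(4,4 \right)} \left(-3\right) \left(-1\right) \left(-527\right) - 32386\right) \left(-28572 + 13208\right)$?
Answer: $546159472$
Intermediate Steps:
$Q{\left(N,n \right)} = 2$ ($Q{\left(N,n \right)} = 2 - 0 = 2 + 0 = 2$)
$\left(Q{\left(4,4 \right)} \left(-3\right) \left(-1\right) \left(-527\right) - 32386\right) \left(-28572 + 13208\right) = \left(2 \left(-3\right) \left(-1\right) \left(-527\right) - 32386\right) \left(-28572 + 13208\right) = \left(\left(-6\right) \left(-1\right) \left(-527\right) - 32386\right) \left(-15364\right) = \left(6 \left(-527\right) - 32386\right) \left(-15364\right) = \left(-3162 - 32386\right) \left(-15364\right) = \left(-35548\right) \left(-15364\right) = 546159472$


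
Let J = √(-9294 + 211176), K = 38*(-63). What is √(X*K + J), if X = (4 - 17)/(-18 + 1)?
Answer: √(-529074 + 289*√201882)/17 ≈ 37.167*I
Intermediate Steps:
K = -2394
X = 13/17 (X = -13/(-17) = -13*(-1/17) = 13/17 ≈ 0.76471)
J = √201882 ≈ 449.31
√(X*K + J) = √((13/17)*(-2394) + √201882) = √(-31122/17 + √201882)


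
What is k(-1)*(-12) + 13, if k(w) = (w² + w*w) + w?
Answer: 1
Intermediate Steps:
k(w) = w + 2*w² (k(w) = (w² + w²) + w = 2*w² + w = w + 2*w²)
k(-1)*(-12) + 13 = -(1 + 2*(-1))*(-12) + 13 = -(1 - 2)*(-12) + 13 = -1*(-1)*(-12) + 13 = 1*(-12) + 13 = -12 + 13 = 1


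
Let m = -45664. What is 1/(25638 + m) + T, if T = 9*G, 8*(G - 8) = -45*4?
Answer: -1306697/10013 ≈ -130.50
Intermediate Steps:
G = -29/2 (G = 8 + (-45*4)/8 = 8 + (⅛)*(-180) = 8 - 45/2 = -29/2 ≈ -14.500)
T = -261/2 (T = 9*(-29/2) = -261/2 ≈ -130.50)
1/(25638 + m) + T = 1/(25638 - 45664) - 261/2 = 1/(-20026) - 261/2 = -1/20026 - 261/2 = -1306697/10013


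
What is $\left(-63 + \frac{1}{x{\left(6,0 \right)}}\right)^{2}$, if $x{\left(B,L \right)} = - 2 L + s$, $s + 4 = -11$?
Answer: $\frac{894916}{225} \approx 3977.4$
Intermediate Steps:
$s = -15$ ($s = -4 - 11 = -15$)
$x{\left(B,L \right)} = -15 - 2 L$ ($x{\left(B,L \right)} = - 2 L - 15 = -15 - 2 L$)
$\left(-63 + \frac{1}{x{\left(6,0 \right)}}\right)^{2} = \left(-63 + \frac{1}{-15 - 0}\right)^{2} = \left(-63 + \frac{1}{-15 + 0}\right)^{2} = \left(-63 + \frac{1}{-15}\right)^{2} = \left(-63 - \frac{1}{15}\right)^{2} = \left(- \frac{946}{15}\right)^{2} = \frac{894916}{225}$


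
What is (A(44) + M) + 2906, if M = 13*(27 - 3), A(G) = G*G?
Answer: 5154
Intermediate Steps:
A(G) = G²
M = 312 (M = 13*24 = 312)
(A(44) + M) + 2906 = (44² + 312) + 2906 = (1936 + 312) + 2906 = 2248 + 2906 = 5154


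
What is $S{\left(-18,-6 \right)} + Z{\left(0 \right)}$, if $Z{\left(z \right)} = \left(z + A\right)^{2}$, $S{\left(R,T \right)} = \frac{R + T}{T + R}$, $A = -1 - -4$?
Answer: $10$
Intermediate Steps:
$A = 3$ ($A = -1 + 4 = 3$)
$S{\left(R,T \right)} = 1$ ($S{\left(R,T \right)} = \frac{R + T}{R + T} = 1$)
$Z{\left(z \right)} = \left(3 + z\right)^{2}$ ($Z{\left(z \right)} = \left(z + 3\right)^{2} = \left(3 + z\right)^{2}$)
$S{\left(-18,-6 \right)} + Z{\left(0 \right)} = 1 + \left(3 + 0\right)^{2} = 1 + 3^{2} = 1 + 9 = 10$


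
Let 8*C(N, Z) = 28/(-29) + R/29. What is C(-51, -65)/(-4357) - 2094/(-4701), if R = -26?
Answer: 352819885/791980604 ≈ 0.44549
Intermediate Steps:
C(N, Z) = -27/116 (C(N, Z) = (28/(-29) - 26/29)/8 = (28*(-1/29) - 26*1/29)/8 = (-28/29 - 26/29)/8 = (⅛)*(-54/29) = -27/116)
C(-51, -65)/(-4357) - 2094/(-4701) = -27/116/(-4357) - 2094/(-4701) = -27/116*(-1/4357) - 2094*(-1/4701) = 27/505412 + 698/1567 = 352819885/791980604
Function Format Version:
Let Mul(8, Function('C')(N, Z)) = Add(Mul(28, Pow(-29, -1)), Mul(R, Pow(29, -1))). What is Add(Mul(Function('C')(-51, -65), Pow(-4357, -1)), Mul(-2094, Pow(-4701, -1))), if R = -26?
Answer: Rational(352819885, 791980604) ≈ 0.44549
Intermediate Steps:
Function('C')(N, Z) = Rational(-27, 116) (Function('C')(N, Z) = Mul(Rational(1, 8), Add(Mul(28, Pow(-29, -1)), Mul(-26, Pow(29, -1)))) = Mul(Rational(1, 8), Add(Mul(28, Rational(-1, 29)), Mul(-26, Rational(1, 29)))) = Mul(Rational(1, 8), Add(Rational(-28, 29), Rational(-26, 29))) = Mul(Rational(1, 8), Rational(-54, 29)) = Rational(-27, 116))
Add(Mul(Function('C')(-51, -65), Pow(-4357, -1)), Mul(-2094, Pow(-4701, -1))) = Add(Mul(Rational(-27, 116), Pow(-4357, -1)), Mul(-2094, Pow(-4701, -1))) = Add(Mul(Rational(-27, 116), Rational(-1, 4357)), Mul(-2094, Rational(-1, 4701))) = Add(Rational(27, 505412), Rational(698, 1567)) = Rational(352819885, 791980604)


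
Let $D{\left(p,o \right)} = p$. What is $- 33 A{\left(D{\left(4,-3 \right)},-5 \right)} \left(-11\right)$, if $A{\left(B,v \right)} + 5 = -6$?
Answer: $-3993$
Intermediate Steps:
$A{\left(B,v \right)} = -11$ ($A{\left(B,v \right)} = -5 - 6 = -11$)
$- 33 A{\left(D{\left(4,-3 \right)},-5 \right)} \left(-11\right) = \left(-33\right) \left(-11\right) \left(-11\right) = 363 \left(-11\right) = -3993$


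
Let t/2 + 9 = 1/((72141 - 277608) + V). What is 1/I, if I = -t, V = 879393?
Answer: 336963/6065333 ≈ 0.055556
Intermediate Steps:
t = -6065333/336963 (t = -18 + 2/((72141 - 277608) + 879393) = -18 + 2/(-205467 + 879393) = -18 + 2/673926 = -18 + 2*(1/673926) = -18 + 1/336963 = -6065333/336963 ≈ -18.000)
I = 6065333/336963 (I = -1*(-6065333/336963) = 6065333/336963 ≈ 18.000)
1/I = 1/(6065333/336963) = 336963/6065333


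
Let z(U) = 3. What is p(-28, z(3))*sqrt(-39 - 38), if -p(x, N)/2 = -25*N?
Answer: 150*I*sqrt(77) ≈ 1316.2*I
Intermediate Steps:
p(x, N) = 50*N (p(x, N) = -(-50)*N = 50*N)
p(-28, z(3))*sqrt(-39 - 38) = (50*3)*sqrt(-39 - 38) = 150*sqrt(-77) = 150*(I*sqrt(77)) = 150*I*sqrt(77)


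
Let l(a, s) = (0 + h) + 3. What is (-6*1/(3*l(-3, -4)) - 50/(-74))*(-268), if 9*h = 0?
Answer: -268/111 ≈ -2.4144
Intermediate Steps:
h = 0 (h = (⅑)*0 = 0)
l(a, s) = 3 (l(a, s) = (0 + 0) + 3 = 0 + 3 = 3)
(-6*1/(3*l(-3, -4)) - 50/(-74))*(-268) = (-6/(3*3) - 50/(-74))*(-268) = (-6/9 - 50*(-1/74))*(-268) = (-6*⅑ + 25/37)*(-268) = (-⅔ + 25/37)*(-268) = (1/111)*(-268) = -268/111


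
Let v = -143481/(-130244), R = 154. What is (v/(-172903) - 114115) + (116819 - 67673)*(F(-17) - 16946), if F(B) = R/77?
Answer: -18755294322642073229/22519578332 ≈ -8.3284e+8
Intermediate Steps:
v = 143481/130244 (v = -143481*(-1/130244) = 143481/130244 ≈ 1.1016)
F(B) = 2 (F(B) = 154/77 = 154*(1/77) = 2)
(v/(-172903) - 114115) + (116819 - 67673)*(F(-17) - 16946) = ((143481/130244)/(-172903) - 114115) + (116819 - 67673)*(2 - 16946) = ((143481/130244)*(-1/172903) - 114115) + 49146*(-16944) = (-143481/22519578332 - 114115) - 832729824 = -2569821681499661/22519578332 - 832729824 = -18755294322642073229/22519578332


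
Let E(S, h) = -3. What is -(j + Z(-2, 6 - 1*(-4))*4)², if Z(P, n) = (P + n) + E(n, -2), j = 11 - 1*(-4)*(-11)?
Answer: -169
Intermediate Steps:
j = -33 (j = 11 + 4*(-11) = 11 - 44 = -33)
Z(P, n) = -3 + P + n (Z(P, n) = (P + n) - 3 = -3 + P + n)
-(j + Z(-2, 6 - 1*(-4))*4)² = -(-33 + (-3 - 2 + (6 - 1*(-4)))*4)² = -(-33 + (-3 - 2 + (6 + 4))*4)² = -(-33 + (-3 - 2 + 10)*4)² = -(-33 + 5*4)² = -(-33 + 20)² = -1*(-13)² = -1*169 = -169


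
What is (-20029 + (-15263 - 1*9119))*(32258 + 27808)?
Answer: -2667591126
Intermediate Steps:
(-20029 + (-15263 - 1*9119))*(32258 + 27808) = (-20029 + (-15263 - 9119))*60066 = (-20029 - 24382)*60066 = -44411*60066 = -2667591126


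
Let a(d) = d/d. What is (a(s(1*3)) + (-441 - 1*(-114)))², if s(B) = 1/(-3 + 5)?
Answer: 106276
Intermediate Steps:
s(B) = ½ (s(B) = 1/2 = ½)
a(d) = 1
(a(s(1*3)) + (-441 - 1*(-114)))² = (1 + (-441 - 1*(-114)))² = (1 + (-441 + 114))² = (1 - 327)² = (-326)² = 106276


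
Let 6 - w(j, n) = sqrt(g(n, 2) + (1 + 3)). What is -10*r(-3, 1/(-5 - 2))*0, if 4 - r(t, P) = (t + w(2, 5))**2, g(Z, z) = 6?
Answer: 0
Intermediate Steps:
w(j, n) = 6 - sqrt(10) (w(j, n) = 6 - sqrt(6 + (1 + 3)) = 6 - sqrt(6 + 4) = 6 - sqrt(10))
r(t, P) = 4 - (6 + t - sqrt(10))**2 (r(t, P) = 4 - (t + (6 - sqrt(10)))**2 = 4 - (6 + t - sqrt(10))**2)
-10*r(-3, 1/(-5 - 2))*0 = -10*(4 - (6 - 3 - sqrt(10))**2)*0 = -10*(4 - (3 - sqrt(10))**2)*0 = (-40 + 10*(3 - sqrt(10))**2)*0 = 0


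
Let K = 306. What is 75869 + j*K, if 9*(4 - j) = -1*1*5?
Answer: 77263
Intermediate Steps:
j = 41/9 (j = 4 - (-1*1)*5/9 = 4 - (-1)*5/9 = 4 - ⅑*(-5) = 4 + 5/9 = 41/9 ≈ 4.5556)
75869 + j*K = 75869 + (41/9)*306 = 75869 + 1394 = 77263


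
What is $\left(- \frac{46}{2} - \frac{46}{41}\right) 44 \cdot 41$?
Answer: $-43516$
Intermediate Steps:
$\left(- \frac{46}{2} - \frac{46}{41}\right) 44 \cdot 41 = \left(\left(-46\right) \frac{1}{2} - \frac{46}{41}\right) 44 \cdot 41 = \left(-23 - \frac{46}{41}\right) 44 \cdot 41 = \left(- \frac{989}{41}\right) 44 \cdot 41 = \left(- \frac{43516}{41}\right) 41 = -43516$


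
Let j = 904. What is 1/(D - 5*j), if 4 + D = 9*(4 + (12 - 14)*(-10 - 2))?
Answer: -1/4272 ≈ -0.00023408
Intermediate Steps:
D = 248 (D = -4 + 9*(4 + (12 - 14)*(-10 - 2)) = -4 + 9*(4 - 2*(-12)) = -4 + 9*(4 + 24) = -4 + 9*28 = -4 + 252 = 248)
1/(D - 5*j) = 1/(248 - 5*904) = 1/(248 - 4520) = 1/(-4272) = -1/4272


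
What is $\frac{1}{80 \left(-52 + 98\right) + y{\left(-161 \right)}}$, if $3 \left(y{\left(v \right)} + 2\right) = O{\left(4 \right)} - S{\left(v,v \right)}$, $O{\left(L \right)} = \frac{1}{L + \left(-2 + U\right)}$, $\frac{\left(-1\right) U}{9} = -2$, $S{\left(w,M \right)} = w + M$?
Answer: $\frac{20}{75707} \approx 0.00026418$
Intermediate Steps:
$S{\left(w,M \right)} = M + w$
$U = 18$ ($U = \left(-9\right) \left(-2\right) = 18$)
$O{\left(L \right)} = \frac{1}{16 + L}$ ($O{\left(L \right)} = \frac{1}{L + \left(-2 + 18\right)} = \frac{1}{L + 16} = \frac{1}{16 + L}$)
$y{\left(v \right)} = - \frac{119}{60} - \frac{2 v}{3}$ ($y{\left(v \right)} = -2 + \frac{\frac{1}{16 + 4} - \left(v + v\right)}{3} = -2 + \frac{\frac{1}{20} - 2 v}{3} = -2 - \left(- \frac{1}{60} + \frac{2 v}{3}\right) = - \frac{119}{60} - \frac{2 v}{3}$)
$\frac{1}{80 \left(-52 + 98\right) + y{\left(-161 \right)}} = \frac{1}{80 \left(-52 + 98\right) - - \frac{2107}{20}} = \frac{1}{80 \cdot 46 + \left(- \frac{119}{60} + \frac{322}{3}\right)} = \frac{1}{3680 + \frac{2107}{20}} = \frac{1}{\frac{75707}{20}} = \frac{20}{75707}$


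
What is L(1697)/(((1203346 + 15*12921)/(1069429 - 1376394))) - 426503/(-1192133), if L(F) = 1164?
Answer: -425361882427597/1665601734413 ≈ -255.38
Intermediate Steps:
L(1697)/(((1203346 + 15*12921)/(1069429 - 1376394))) - 426503/(-1192133) = 1164/(((1203346 + 15*12921)/(1069429 - 1376394))) - 426503/(-1192133) = 1164/(((1203346 + 193815)/(-306965))) - 426503*(-1/1192133) = 1164/((1397161*(-1/306965))) + 426503/1192133 = 1164/(-1397161/306965) + 426503/1192133 = 1164*(-306965/1397161) + 426503/1192133 = -357307260/1397161 + 426503/1192133 = -425361882427597/1665601734413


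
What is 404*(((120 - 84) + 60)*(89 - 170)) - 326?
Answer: -3141830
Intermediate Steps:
404*(((120 - 84) + 60)*(89 - 170)) - 326 = 404*((36 + 60)*(-81)) - 326 = 404*(96*(-81)) - 326 = 404*(-7776) - 326 = -3141504 - 326 = -3141830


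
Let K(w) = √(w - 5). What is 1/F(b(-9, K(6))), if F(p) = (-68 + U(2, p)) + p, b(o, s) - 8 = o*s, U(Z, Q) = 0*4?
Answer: -1/69 ≈ -0.014493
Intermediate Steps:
K(w) = √(-5 + w)
U(Z, Q) = 0
b(o, s) = 8 + o*s
F(p) = -68 + p (F(p) = (-68 + 0) + p = -68 + p)
1/F(b(-9, K(6))) = 1/(-68 + (8 - 9*√(-5 + 6))) = 1/(-68 + (8 - 9*√1)) = 1/(-68 + (8 - 9*1)) = 1/(-68 + (8 - 9)) = 1/(-68 - 1) = 1/(-69) = -1/69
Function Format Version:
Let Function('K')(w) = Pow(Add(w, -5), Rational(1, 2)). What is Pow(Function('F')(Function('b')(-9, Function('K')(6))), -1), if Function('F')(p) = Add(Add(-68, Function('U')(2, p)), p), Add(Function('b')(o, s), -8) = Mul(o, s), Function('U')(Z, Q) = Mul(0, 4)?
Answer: Rational(-1, 69) ≈ -0.014493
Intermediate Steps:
Function('K')(w) = Pow(Add(-5, w), Rational(1, 2))
Function('U')(Z, Q) = 0
Function('b')(o, s) = Add(8, Mul(o, s))
Function('F')(p) = Add(-68, p) (Function('F')(p) = Add(Add(-68, 0), p) = Add(-68, p))
Pow(Function('F')(Function('b')(-9, Function('K')(6))), -1) = Pow(Add(-68, Add(8, Mul(-9, Pow(Add(-5, 6), Rational(1, 2))))), -1) = Pow(Add(-68, Add(8, Mul(-9, Pow(1, Rational(1, 2))))), -1) = Pow(Add(-68, Add(8, Mul(-9, 1))), -1) = Pow(Add(-68, Add(8, -9)), -1) = Pow(Add(-68, -1), -1) = Pow(-69, -1) = Rational(-1, 69)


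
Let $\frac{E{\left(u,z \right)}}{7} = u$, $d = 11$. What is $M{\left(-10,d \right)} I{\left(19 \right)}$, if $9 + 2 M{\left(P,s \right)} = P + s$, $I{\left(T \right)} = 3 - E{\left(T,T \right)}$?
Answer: $520$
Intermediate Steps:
$E{\left(u,z \right)} = 7 u$
$I{\left(T \right)} = 3 - 7 T$
$M{\left(P,s \right)} = - \frac{9}{2} + \frac{P}{2} + \frac{s}{2}$ ($M{\left(P,s \right)} = - \frac{9}{2} + \frac{P + s}{2} = - \frac{9}{2} + \left(\frac{P}{2} + \frac{s}{2}\right) = - \frac{9}{2} + \frac{P}{2} + \frac{s}{2}$)
$M{\left(-10,d \right)} I{\left(19 \right)} = \left(- \frac{9}{2} + \frac{1}{2} \left(-10\right) + \frac{1}{2} \cdot 11\right) \left(3 - 133\right) = \left(- \frac{9}{2} - 5 + \frac{11}{2}\right) \left(3 - 133\right) = \left(-4\right) \left(-130\right) = 520$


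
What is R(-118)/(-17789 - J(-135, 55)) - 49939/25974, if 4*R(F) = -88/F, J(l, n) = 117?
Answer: -13189635505/6860084049 ≈ -1.9227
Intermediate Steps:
R(F) = -22/F (R(F) = (-88/F)/4 = -22/F)
R(-118)/(-17789 - J(-135, 55)) - 49939/25974 = (-22/(-118))/(-17789 - 1*117) - 49939/25974 = (-22*(-1/118))/(-17789 - 117) - 49939*1/25974 = (11/59)/(-17906) - 49939/25974 = (11/59)*(-1/17906) - 49939/25974 = -11/1056454 - 49939/25974 = -13189635505/6860084049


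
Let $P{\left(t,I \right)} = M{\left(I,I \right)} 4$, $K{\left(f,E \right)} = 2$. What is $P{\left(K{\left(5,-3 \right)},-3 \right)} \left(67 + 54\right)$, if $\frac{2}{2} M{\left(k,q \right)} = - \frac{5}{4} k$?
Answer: $1815$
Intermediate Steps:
$M{\left(k,q \right)} = - \frac{5 k}{4}$ ($M{\left(k,q \right)} = - \frac{5}{4} k = \left(-5\right) \frac{1}{4} k = - \frac{5 k}{4}$)
$P{\left(t,I \right)} = - 5 I$ ($P{\left(t,I \right)} = - \frac{5 I}{4} \cdot 4 = - 5 I$)
$P{\left(K{\left(5,-3 \right)},-3 \right)} \left(67 + 54\right) = \left(-5\right) \left(-3\right) \left(67 + 54\right) = 15 \cdot 121 = 1815$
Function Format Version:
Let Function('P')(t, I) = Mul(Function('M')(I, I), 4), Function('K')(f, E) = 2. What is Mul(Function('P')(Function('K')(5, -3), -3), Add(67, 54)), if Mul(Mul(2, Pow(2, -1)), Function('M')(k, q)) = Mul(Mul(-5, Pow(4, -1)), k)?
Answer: 1815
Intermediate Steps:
Function('M')(k, q) = Mul(Rational(-5, 4), k) (Function('M')(k, q) = Mul(Mul(-5, Pow(4, -1)), k) = Mul(Mul(-5, Rational(1, 4)), k) = Mul(Rational(-5, 4), k))
Function('P')(t, I) = Mul(-5, I) (Function('P')(t, I) = Mul(Mul(Rational(-5, 4), I), 4) = Mul(-5, I))
Mul(Function('P')(Function('K')(5, -3), -3), Add(67, 54)) = Mul(Mul(-5, -3), Add(67, 54)) = Mul(15, 121) = 1815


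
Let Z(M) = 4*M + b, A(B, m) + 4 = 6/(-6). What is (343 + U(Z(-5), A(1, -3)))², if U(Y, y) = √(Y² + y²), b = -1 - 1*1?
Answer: (343 + √509)² ≈ 1.3363e+5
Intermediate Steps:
b = -2 (b = -1 - 1 = -2)
A(B, m) = -5 (A(B, m) = -4 + 6/(-6) = -4 + 6*(-⅙) = -4 - 1 = -5)
Z(M) = -2 + 4*M (Z(M) = 4*M - 2 = -2 + 4*M)
(343 + U(Z(-5), A(1, -3)))² = (343 + √((-2 + 4*(-5))² + (-5)²))² = (343 + √((-2 - 20)² + 25))² = (343 + √((-22)² + 25))² = (343 + √(484 + 25))² = (343 + √509)²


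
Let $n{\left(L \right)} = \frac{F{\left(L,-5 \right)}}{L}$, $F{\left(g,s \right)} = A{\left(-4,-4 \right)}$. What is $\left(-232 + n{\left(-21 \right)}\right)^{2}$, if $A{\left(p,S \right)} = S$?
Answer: $\frac{23697424}{441} \approx 53736.0$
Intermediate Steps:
$F{\left(g,s \right)} = -4$
$n{\left(L \right)} = - \frac{4}{L}$
$\left(-232 + n{\left(-21 \right)}\right)^{2} = \left(-232 - \frac{4}{-21}\right)^{2} = \left(-232 - - \frac{4}{21}\right)^{2} = \left(-232 + \frac{4}{21}\right)^{2} = \left(- \frac{4868}{21}\right)^{2} = \frac{23697424}{441}$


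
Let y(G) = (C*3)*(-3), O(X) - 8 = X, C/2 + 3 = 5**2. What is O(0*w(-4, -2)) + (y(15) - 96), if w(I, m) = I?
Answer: -484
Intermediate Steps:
C = 44 (C = -6 + 2*5**2 = -6 + 2*25 = -6 + 50 = 44)
O(X) = 8 + X
y(G) = -396 (y(G) = (44*3)*(-3) = 132*(-3) = -396)
O(0*w(-4, -2)) + (y(15) - 96) = (8 + 0*(-4)) + (-396 - 96) = (8 + 0) - 492 = 8 - 492 = -484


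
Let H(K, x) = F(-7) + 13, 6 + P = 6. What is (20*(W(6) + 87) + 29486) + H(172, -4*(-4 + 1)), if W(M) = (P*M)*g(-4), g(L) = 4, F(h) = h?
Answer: 31232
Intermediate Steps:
P = 0 (P = -6 + 6 = 0)
W(M) = 0 (W(M) = (0*M)*4 = 0*4 = 0)
H(K, x) = 6 (H(K, x) = -7 + 13 = 6)
(20*(W(6) + 87) + 29486) + H(172, -4*(-4 + 1)) = (20*(0 + 87) + 29486) + 6 = (20*87 + 29486) + 6 = (1740 + 29486) + 6 = 31226 + 6 = 31232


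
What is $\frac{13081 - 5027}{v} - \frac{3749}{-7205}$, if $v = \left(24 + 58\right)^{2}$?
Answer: $\frac{41618673}{24223210} \approx 1.7181$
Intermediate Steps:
$v = 6724$ ($v = 82^{2} = 6724$)
$\frac{13081 - 5027}{v} - \frac{3749}{-7205} = \frac{13081 - 5027}{6724} - \frac{3749}{-7205} = \left(13081 - 5027\right) \frac{1}{6724} - - \frac{3749}{7205} = 8054 \cdot \frac{1}{6724} + \frac{3749}{7205} = \frac{4027}{3362} + \frac{3749}{7205} = \frac{41618673}{24223210}$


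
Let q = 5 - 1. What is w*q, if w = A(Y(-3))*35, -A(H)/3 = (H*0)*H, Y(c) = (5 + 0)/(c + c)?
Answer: 0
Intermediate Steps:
Y(c) = 5/(2*c) (Y(c) = 5/((2*c)) = 5*(1/(2*c)) = 5/(2*c))
A(H) = 0 (A(H) = -3*H*0*H = -0*H = -3*0 = 0)
q = 4
w = 0 (w = 0*35 = 0)
w*q = 0*4 = 0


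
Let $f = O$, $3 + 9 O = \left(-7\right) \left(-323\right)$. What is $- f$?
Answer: $- \frac{2258}{9} \approx -250.89$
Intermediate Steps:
$O = \frac{2258}{9}$ ($O = - \frac{1}{3} + \frac{\left(-7\right) \left(-323\right)}{9} = - \frac{1}{3} + \frac{1}{9} \cdot 2261 = - \frac{1}{3} + \frac{2261}{9} = \frac{2258}{9} \approx 250.89$)
$f = \frac{2258}{9} \approx 250.89$
$- f = \left(-1\right) \frac{2258}{9} = - \frac{2258}{9}$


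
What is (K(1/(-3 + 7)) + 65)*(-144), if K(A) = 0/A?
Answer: -9360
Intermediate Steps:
K(A) = 0
(K(1/(-3 + 7)) + 65)*(-144) = (0 + 65)*(-144) = 65*(-144) = -9360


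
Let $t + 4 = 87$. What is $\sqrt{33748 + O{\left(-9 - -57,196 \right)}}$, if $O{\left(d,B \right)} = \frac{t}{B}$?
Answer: $\frac{\sqrt{6614691}}{14} \approx 183.71$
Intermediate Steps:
$t = 83$ ($t = -4 + 87 = 83$)
$O{\left(d,B \right)} = \frac{83}{B}$
$\sqrt{33748 + O{\left(-9 - -57,196 \right)}} = \sqrt{33748 + \frac{83}{196}} = \sqrt{\frac{6614691}{196}} = \frac{\sqrt{6614691}}{14}$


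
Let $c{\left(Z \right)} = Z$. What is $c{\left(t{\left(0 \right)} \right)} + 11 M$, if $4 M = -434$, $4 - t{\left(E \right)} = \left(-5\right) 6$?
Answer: $- \frac{2319}{2} \approx -1159.5$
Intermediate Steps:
$t{\left(E \right)} = 34$ ($t{\left(E \right)} = 4 - \left(-5\right) 6 = 4 - -30 = 4 + 30 = 34$)
$M = - \frac{217}{2}$ ($M = \frac{1}{4} \left(-434\right) = - \frac{217}{2} \approx -108.5$)
$c{\left(t{\left(0 \right)} \right)} + 11 M = 34 + 11 \left(- \frac{217}{2}\right) = 34 - \frac{2387}{2} = - \frac{2319}{2}$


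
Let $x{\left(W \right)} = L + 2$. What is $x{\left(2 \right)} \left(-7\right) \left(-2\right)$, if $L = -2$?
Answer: $0$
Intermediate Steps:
$x{\left(W \right)} = 0$ ($x{\left(W \right)} = -2 + 2 = 0$)
$x{\left(2 \right)} \left(-7\right) \left(-2\right) = 0 \left(-7\right) \left(-2\right) = 0 \left(-2\right) = 0$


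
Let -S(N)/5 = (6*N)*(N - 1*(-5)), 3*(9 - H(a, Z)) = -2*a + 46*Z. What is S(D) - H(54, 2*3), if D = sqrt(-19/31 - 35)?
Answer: 34577/31 - 600*I*sqrt(2139)/31 ≈ 1115.4 - 895.15*I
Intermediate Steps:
D = 4*I*sqrt(2139)/31 (D = sqrt(-19*1/31 - 35) = sqrt(-19/31 - 35) = sqrt(-1104/31) = 4*I*sqrt(2139)/31 ≈ 5.9677*I)
H(a, Z) = 9 - 46*Z/3 + 2*a/3 (H(a, Z) = 9 - (-2*a + 46*Z)/3 = 9 + (-46*Z/3 + 2*a/3) = 9 - 46*Z/3 + 2*a/3)
S(N) = -30*N*(5 + N) (S(N) = -5*6*N*(N - 1*(-5)) = -5*6*N*(N + 5) = -5*6*N*(5 + N) = -30*N*(5 + N))
S(D) - H(54, 2*3) = -30*4*I*sqrt(2139)/31*(5 + 4*I*sqrt(2139)/31) - (9 - 92*3/3 + (2/3)*54) = -120*I*sqrt(2139)*(5 + 4*I*sqrt(2139)/31)/31 - (9 - 46/3*6 + 36) = -120*I*sqrt(2139)*(5 + 4*I*sqrt(2139)/31)/31 - (9 - 92 + 36) = -120*I*sqrt(2139)*(5 + 4*I*sqrt(2139)/31)/31 - 1*(-47) = -120*I*sqrt(2139)*(5 + 4*I*sqrt(2139)/31)/31 + 47 = 47 - 120*I*sqrt(2139)*(5 + 4*I*sqrt(2139)/31)/31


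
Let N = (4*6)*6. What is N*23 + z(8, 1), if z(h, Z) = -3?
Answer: 3309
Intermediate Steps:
N = 144 (N = 24*6 = 144)
N*23 + z(8, 1) = 144*23 - 3 = 3312 - 3 = 3309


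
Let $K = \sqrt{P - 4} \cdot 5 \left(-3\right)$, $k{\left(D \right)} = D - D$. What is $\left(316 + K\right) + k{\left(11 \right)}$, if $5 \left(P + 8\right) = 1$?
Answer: $316 - 3 i \sqrt{295} \approx 316.0 - 51.527 i$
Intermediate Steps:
$P = - \frac{39}{5}$ ($P = -8 + \frac{1}{5} \cdot 1 = -8 + \frac{1}{5} = - \frac{39}{5} \approx -7.8$)
$k{\left(D \right)} = 0$
$K = - 3 i \sqrt{295}$ ($K = \sqrt{- \frac{39}{5} - 4} \cdot 5 \left(-3\right) = \sqrt{- \frac{59}{5}} \left(-15\right) = \frac{i \sqrt{295}}{5} \left(-15\right) = - 3 i \sqrt{295} \approx - 51.527 i$)
$\left(316 + K\right) + k{\left(11 \right)} = \left(316 - 3 i \sqrt{295}\right) + 0 = 316 - 3 i \sqrt{295}$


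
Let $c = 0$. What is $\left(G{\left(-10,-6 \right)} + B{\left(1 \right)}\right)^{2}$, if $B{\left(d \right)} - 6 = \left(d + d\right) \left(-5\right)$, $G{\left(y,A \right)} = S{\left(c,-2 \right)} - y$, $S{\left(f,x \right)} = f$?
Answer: $36$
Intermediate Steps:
$G{\left(y,A \right)} = - y$ ($G{\left(y,A \right)} = 0 - y = - y$)
$B{\left(d \right)} = 6 - 10 d$ ($B{\left(d \right)} = 6 + \left(d + d\right) \left(-5\right) = 6 + 2 d \left(-5\right) = 6 - 10 d$)
$\left(G{\left(-10,-6 \right)} + B{\left(1 \right)}\right)^{2} = \left(\left(-1\right) \left(-10\right) + \left(6 - 10\right)\right)^{2} = \left(10 + \left(6 - 10\right)\right)^{2} = \left(10 - 4\right)^{2} = 6^{2} = 36$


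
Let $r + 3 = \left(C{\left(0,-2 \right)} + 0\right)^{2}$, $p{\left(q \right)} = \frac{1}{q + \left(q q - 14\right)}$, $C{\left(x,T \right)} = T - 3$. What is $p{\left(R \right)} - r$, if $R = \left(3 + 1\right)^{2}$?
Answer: $- \frac{5675}{258} \approx -21.996$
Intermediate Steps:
$C{\left(x,T \right)} = -3 + T$ ($C{\left(x,T \right)} = T - 3 = -3 + T$)
$R = 16$ ($R = 4^{2} = 16$)
$p{\left(q \right)} = \frac{1}{-14 + q + q^{2}}$ ($p{\left(q \right)} = \frac{1}{q + \left(q^{2} - 14\right)} = \frac{1}{q + \left(-14 + q^{2}\right)} = \frac{1}{-14 + q + q^{2}}$)
$r = 22$ ($r = -3 + \left(\left(-3 - 2\right) + 0\right)^{2} = -3 + \left(-5 + 0\right)^{2} = -3 + \left(-5\right)^{2} = -3 + 25 = 22$)
$p{\left(R \right)} - r = \frac{1}{-14 + 16 + 16^{2}} - 22 = \frac{1}{-14 + 16 + 256} - 22 = \frac{1}{258} - 22 = - \frac{5675}{258}$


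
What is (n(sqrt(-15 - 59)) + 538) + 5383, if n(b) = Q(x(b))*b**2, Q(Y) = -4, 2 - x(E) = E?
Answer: 6217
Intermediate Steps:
x(E) = 2 - E
n(b) = -4*b**2
(n(sqrt(-15 - 59)) + 538) + 5383 = (-4*(sqrt(-15 - 59))**2 + 538) + 5383 = (-4*(sqrt(-74))**2 + 538) + 5383 = (-4*(I*sqrt(74))**2 + 538) + 5383 = (-4*(-74) + 538) + 5383 = (296 + 538) + 5383 = 834 + 5383 = 6217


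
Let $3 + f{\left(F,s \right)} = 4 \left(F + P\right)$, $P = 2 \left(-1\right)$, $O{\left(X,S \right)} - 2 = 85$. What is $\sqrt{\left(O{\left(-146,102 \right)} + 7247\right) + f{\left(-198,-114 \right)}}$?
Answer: $\sqrt{6531} \approx 80.815$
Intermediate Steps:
$O{\left(X,S \right)} = 87$ ($O{\left(X,S \right)} = 2 + 85 = 87$)
$P = -2$
$f{\left(F,s \right)} = -11 + 4 F$ ($f{\left(F,s \right)} = -3 + 4 \left(F - 2\right) = -3 + 4 \left(-2 + F\right) = -3 + \left(-8 + 4 F\right) = -11 + 4 F$)
$\sqrt{\left(O{\left(-146,102 \right)} + 7247\right) + f{\left(-198,-114 \right)}} = \sqrt{\left(87 + 7247\right) + \left(-11 + 4 \left(-198\right)\right)} = \sqrt{7334 - 803} = \sqrt{6531}$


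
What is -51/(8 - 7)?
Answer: -51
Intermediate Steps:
-51/(8 - 7) = -51/1 = -51*1 = -51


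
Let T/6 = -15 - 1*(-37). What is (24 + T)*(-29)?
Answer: -4524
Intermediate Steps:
T = 132 (T = 6*(-15 - 1*(-37)) = 6*(-15 + 37) = 6*22 = 132)
(24 + T)*(-29) = (24 + 132)*(-29) = 156*(-29) = -4524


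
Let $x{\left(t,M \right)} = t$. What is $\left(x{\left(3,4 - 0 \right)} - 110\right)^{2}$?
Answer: $11449$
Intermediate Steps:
$\left(x{\left(3,4 - 0 \right)} - 110\right)^{2} = \left(3 - 110\right)^{2} = \left(-107\right)^{2} = 11449$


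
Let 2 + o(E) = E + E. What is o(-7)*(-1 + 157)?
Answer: -2496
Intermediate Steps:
o(E) = -2 + 2*E (o(E) = -2 + (E + E) = -2 + 2*E)
o(-7)*(-1 + 157) = (-2 + 2*(-7))*(-1 + 157) = (-2 - 14)*156 = -16*156 = -2496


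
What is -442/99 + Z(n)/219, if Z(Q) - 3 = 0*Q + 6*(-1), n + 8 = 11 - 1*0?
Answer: -32365/7227 ≈ -4.4783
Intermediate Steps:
n = 3 (n = -8 + (11 - 1*0) = -8 + (11 + 0) = -8 + 11 = 3)
Z(Q) = -3 (Z(Q) = 3 + (0*Q + 6*(-1)) = 3 + (0 - 6) = 3 - 6 = -3)
-442/99 + Z(n)/219 = -442/99 - 3/219 = -442*1/99 - 3*1/219 = -442/99 - 1/73 = -32365/7227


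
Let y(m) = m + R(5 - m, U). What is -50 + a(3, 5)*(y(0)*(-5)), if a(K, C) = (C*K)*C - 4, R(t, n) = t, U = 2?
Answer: -1825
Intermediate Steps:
a(K, C) = -4 + K*C² (a(K, C) = K*C² - 4 = -4 + K*C²)
y(m) = 5 (y(m) = m + (5 - m) = 5)
-50 + a(3, 5)*(y(0)*(-5)) = -50 + (-4 + 3*5²)*(5*(-5)) = -50 + (-4 + 3*25)*(-25) = -50 + (-4 + 75)*(-25) = -50 + 71*(-25) = -50 - 1775 = -1825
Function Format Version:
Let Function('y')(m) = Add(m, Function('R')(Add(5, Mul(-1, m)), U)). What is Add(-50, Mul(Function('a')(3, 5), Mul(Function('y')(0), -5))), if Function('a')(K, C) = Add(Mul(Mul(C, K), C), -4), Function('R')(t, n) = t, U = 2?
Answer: -1825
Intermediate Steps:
Function('a')(K, C) = Add(-4, Mul(K, Pow(C, 2))) (Function('a')(K, C) = Add(Mul(K, Pow(C, 2)), -4) = Add(-4, Mul(K, Pow(C, 2))))
Function('y')(m) = 5 (Function('y')(m) = Add(m, Add(5, Mul(-1, m))) = 5)
Add(-50, Mul(Function('a')(3, 5), Mul(Function('y')(0), -5))) = Add(-50, Mul(Add(-4, Mul(3, Pow(5, 2))), Mul(5, -5))) = Add(-50, Mul(Add(-4, Mul(3, 25)), -25)) = Add(-50, Mul(Add(-4, 75), -25)) = Add(-50, Mul(71, -25)) = Add(-50, -1775) = -1825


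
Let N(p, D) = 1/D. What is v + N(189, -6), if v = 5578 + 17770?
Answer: 140087/6 ≈ 23348.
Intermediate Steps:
v = 23348
v + N(189, -6) = 23348 + 1/(-6) = 23348 - 1/6 = 140087/6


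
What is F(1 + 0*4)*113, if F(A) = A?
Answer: 113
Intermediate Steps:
F(1 + 0*4)*113 = (1 + 0*4)*113 = (1 + 0)*113 = 1*113 = 113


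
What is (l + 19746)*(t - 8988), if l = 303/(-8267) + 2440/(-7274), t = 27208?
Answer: 10817092913214260/30067079 ≈ 3.5977e+8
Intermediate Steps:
l = -11187751/30067079 (l = 303*(-1/8267) + 2440*(-1/7274) = -303/8267 - 1220/3637 = -11187751/30067079 ≈ -0.37209)
(l + 19746)*(t - 8988) = (-11187751/30067079 + 19746)*(27208 - 8988) = (593693354183/30067079)*18220 = 10817092913214260/30067079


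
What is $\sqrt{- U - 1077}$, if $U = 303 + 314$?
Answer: $11 i \sqrt{14} \approx 41.158 i$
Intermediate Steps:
$U = 617$
$\sqrt{- U - 1077} = \sqrt{\left(-1\right) 617 - 1077} = \sqrt{-617 - 1077} = \sqrt{-1694} = 11 i \sqrt{14}$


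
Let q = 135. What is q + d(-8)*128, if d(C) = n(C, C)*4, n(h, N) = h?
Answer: -3961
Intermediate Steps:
d(C) = 4*C (d(C) = C*4 = 4*C)
q + d(-8)*128 = 135 + (4*(-8))*128 = 135 - 32*128 = 135 - 4096 = -3961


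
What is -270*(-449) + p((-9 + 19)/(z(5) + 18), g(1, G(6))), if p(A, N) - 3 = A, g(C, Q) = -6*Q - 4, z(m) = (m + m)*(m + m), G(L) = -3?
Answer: 7152752/59 ≈ 1.2123e+5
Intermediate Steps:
z(m) = 4*m² (z(m) = (2*m)*(2*m) = 4*m²)
g(C, Q) = -4 - 6*Q
p(A, N) = 3 + A
-270*(-449) + p((-9 + 19)/(z(5) + 18), g(1, G(6))) = -270*(-449) + (3 + (-9 + 19)/(4*5² + 18)) = 121230 + (3 + 10/(4*25 + 18)) = 121230 + (3 + 10/(100 + 18)) = 121230 + (3 + 10/118) = 121230 + (3 + 10*(1/118)) = 121230 + (3 + 5/59) = 121230 + 182/59 = 7152752/59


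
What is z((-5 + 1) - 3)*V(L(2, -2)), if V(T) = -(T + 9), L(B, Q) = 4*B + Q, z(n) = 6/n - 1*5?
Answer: 615/7 ≈ 87.857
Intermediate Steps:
z(n) = -5 + 6/n (z(n) = 6/n - 5 = -5 + 6/n)
L(B, Q) = Q + 4*B
V(T) = -9 - T (V(T) = -(9 + T) = -9 - T)
z((-5 + 1) - 3)*V(L(2, -2)) = (-5 + 6/((-5 + 1) - 3))*(-9 - (-2 + 4*2)) = (-5 + 6/(-4 - 3))*(-9 - (-2 + 8)) = (-5 + 6/(-7))*(-9 - 1*6) = (-5 + 6*(-⅐))*(-9 - 6) = (-5 - 6/7)*(-15) = -41/7*(-15) = 615/7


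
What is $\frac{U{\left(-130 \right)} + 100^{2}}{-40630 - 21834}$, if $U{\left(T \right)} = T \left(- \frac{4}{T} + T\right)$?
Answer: $- \frac{1681}{3904} \approx -0.43058$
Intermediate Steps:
$U{\left(T \right)} = T \left(T - \frac{4}{T}\right)$
$\frac{U{\left(-130 \right)} + 100^{2}}{-40630 - 21834} = \frac{\left(-4 + \left(-130\right)^{2}\right) + 100^{2}}{-40630 - 21834} = \frac{\left(-4 + 16900\right) + 10000}{-62464} = \left(16896 + 10000\right) \left(- \frac{1}{62464}\right) = 26896 \left(- \frac{1}{62464}\right) = - \frac{1681}{3904}$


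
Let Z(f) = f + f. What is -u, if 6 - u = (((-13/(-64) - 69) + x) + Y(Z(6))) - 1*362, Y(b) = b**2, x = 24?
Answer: -17203/64 ≈ -268.80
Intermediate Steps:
Z(f) = 2*f
u = 17203/64 (u = 6 - ((((-13/(-64) - 69) + 24) + (2*6)**2) - 1*362) = 6 - ((((-13*(-1/64) - 69) + 24) + 12**2) - 362) = 6 - ((((13/64 - 69) + 24) + 144) - 362) = 6 - (((-4403/64 + 24) + 144) - 362) = 6 - ((-2867/64 + 144) - 362) = 6 - (6349/64 - 362) = 6 - 1*(-16819/64) = 6 + 16819/64 = 17203/64 ≈ 268.80)
-u = -1*17203/64 = -17203/64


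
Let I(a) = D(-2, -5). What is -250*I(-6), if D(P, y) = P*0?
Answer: 0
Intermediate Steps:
D(P, y) = 0
I(a) = 0
-250*I(-6) = -250*0 = 0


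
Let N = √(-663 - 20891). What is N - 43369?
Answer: -43369 + I*√21554 ≈ -43369.0 + 146.81*I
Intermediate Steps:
N = I*√21554 (N = √(-21554) = I*√21554 ≈ 146.81*I)
N - 43369 = I*√21554 - 43369 = -43369 + I*√21554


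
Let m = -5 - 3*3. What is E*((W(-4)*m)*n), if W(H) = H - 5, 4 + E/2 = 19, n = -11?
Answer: -41580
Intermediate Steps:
m = -14 (m = -5 - 9 = -14)
E = 30 (E = -8 + 2*19 = -8 + 38 = 30)
W(H) = -5 + H
E*((W(-4)*m)*n) = 30*(((-5 - 4)*(-14))*(-11)) = 30*(-9*(-14)*(-11)) = 30*(126*(-11)) = 30*(-1386) = -41580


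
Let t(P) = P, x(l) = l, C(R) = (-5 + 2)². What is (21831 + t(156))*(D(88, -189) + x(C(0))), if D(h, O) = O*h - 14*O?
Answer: -307312299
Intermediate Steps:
C(R) = 9 (C(R) = (-3)² = 9)
D(h, O) = -14*O + O*h
(21831 + t(156))*(D(88, -189) + x(C(0))) = (21831 + 156)*(-189*(-14 + 88) + 9) = 21987*(-189*74 + 9) = 21987*(-13986 + 9) = 21987*(-13977) = -307312299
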